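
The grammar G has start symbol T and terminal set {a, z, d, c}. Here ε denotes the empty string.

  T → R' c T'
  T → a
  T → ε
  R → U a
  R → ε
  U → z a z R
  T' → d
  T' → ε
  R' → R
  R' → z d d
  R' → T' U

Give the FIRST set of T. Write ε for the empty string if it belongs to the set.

{ε, a, c, d, z}

FIRST(U) = {z}
FIRST(T') = {ε, d}
FIRST(R) = {ε, z}  (via U a)
FIRST(R') = {ε, d, z}  (via R, T' U)
FIRST(T) = {ε, a, c, d, z}  (via R' c T')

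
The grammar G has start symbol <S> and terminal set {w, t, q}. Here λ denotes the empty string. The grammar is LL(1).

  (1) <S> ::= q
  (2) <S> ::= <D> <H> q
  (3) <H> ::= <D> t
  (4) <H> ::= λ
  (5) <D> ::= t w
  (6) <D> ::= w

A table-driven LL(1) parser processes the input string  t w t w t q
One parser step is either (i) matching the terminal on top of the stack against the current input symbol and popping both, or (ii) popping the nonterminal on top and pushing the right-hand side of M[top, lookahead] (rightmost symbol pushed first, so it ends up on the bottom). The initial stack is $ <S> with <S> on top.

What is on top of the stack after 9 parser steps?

     Stack        Input          Action
  1  $ <S>        t w t w t q $  expand <S> ::= <D> <H> q
  2  $ q <H> <D>  t w t w t q $  expand <D> ::= t w
  3  $ q <H> w t  t w t w t q $  match t
  4  $ q <H> w    w t w t q $    match w
  5  $ q <H>      t w t q $      expand <H> ::= <D> t
  6  $ q t <D>    t w t q $      expand <D> ::= t w
  7  $ q t w t    t w t q $      match t
  8  $ q t w      w t q $        match w
  9  $ q t        t q $          match t
Stack after step 9: $ q (top = q).

q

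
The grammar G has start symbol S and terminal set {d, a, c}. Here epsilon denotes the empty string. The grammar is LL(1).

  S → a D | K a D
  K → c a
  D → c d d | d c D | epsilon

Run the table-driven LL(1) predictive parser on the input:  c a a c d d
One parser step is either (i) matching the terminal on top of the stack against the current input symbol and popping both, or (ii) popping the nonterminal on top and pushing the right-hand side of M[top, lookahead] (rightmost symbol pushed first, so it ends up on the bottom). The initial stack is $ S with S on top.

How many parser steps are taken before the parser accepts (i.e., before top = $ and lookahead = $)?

9

step 1: stack=$ S  input=c a a c d d $  — expand S → K a D
step 2: stack=$ D a K  input=c a a c d d $  — expand K → c a
step 3: stack=$ D a a c  input=c a a c d d $  — match c
step 4: stack=$ D a a  input=a a c d d $  — match a
step 5: stack=$ D a  input=a c d d $  — match a
step 6: stack=$ D  input=c d d $  — expand D → c d d
step 7: stack=$ d d c  input=c d d $  — match c
step 8: stack=$ d d  input=d d $  — match d
step 9: stack=$ d  input=d $  — match d
Accept reached after 9 steps.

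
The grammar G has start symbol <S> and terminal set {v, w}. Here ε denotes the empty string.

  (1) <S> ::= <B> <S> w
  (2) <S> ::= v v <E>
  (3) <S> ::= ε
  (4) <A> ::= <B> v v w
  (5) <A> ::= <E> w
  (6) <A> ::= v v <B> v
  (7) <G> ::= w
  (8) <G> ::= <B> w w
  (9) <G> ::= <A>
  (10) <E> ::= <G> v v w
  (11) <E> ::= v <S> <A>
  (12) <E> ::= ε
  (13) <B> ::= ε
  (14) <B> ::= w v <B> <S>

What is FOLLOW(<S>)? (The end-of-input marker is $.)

FIRST(<B>): from <B>::=ε we get {ε}; from <B>::=w v <B> <S> we get {w}. So FIRST(<B>) = {ε, w}.
FIRST(<S>): from <S>::=<B> <S> w we get {v, w}; from <S>::=v v <E> we get {v}; from <S>::=ε we get {ε}. So FIRST(<S>) = {ε, v, w}.
FIRST(<A>): from <A>::=<B> v v w we get {v, w}; from <A>::=<E> w we get {v, w}; from <A>::=v v <B> v we get {v}. So FIRST(<A>) = {v, w}.
FIRST(<G>): from <G>::=w we get {w}; from <G>::=<B> w w we get {w}; from <G>::=<A> we get {v, w}. So FIRST(<G>) = {v, w}.
FIRST(<E>): from <E>::=<G> v v w we get {v, w}; from <E>::=v <S> <A> we get {v}; from <E>::=ε we get {ε}. So FIRST(<E>) = {ε, v, w}.
FOLLOW(<S>) includes $ since <S> is the start symbol.
FOLLOW(<G>): in <E>::=<G> v v w, <G> is followed by v v w with FIRST {v}. Thus FOLLOW(<G>) = {v}.
FOLLOW(<B>): in <S>::=<B> <S> w, <B> is followed by <S> w with FIRST {v, w}; in <A>::=<B> v v w, <B> is followed by v v w with FIRST {v}; in <A>::=v v <B> v, <B> is followed by v with FIRST {v}; in <G>::=<B> w w, <B> is followed by w w with FIRST {w}; in <B>::=w v <B> <S>, <B> is followed by <S> with FIRST {ε, v, w}; in <B>::=w v <B> <S>, the suffix after <B> is nullable (adds nothing new). Thus FOLLOW(<B>) = {v, w}.
FOLLOW(<S>): in <S>::=<B> <S> w, <S> is followed by w with FIRST {w}; in <E>::=v <S> <A>, <S> is followed by <A> with FIRST {v, w}; in <B>::=w v <B> <S>, the suffix after <S> is empty, so FOLLOW(<S>) ⊇ FOLLOW(<B>) = {v, w}. Thus FOLLOW(<S>) = {$, v, w}.
FOLLOW(<E>): in <S>::=v v <E>, the suffix after <E> is empty, so FOLLOW(<E>) ⊇ FOLLOW(<S>) = {$, v, w}; in <A>::=<E> w, <E> is followed by w with FIRST {w}. Thus FOLLOW(<E>) = {$, v, w}.
FOLLOW(<A>): in <G>::=<A>, the suffix after <A> is empty, so FOLLOW(<A>) ⊇ FOLLOW(<G>) = {v}; in <E>::=v <S> <A>, the suffix after <A> is empty, so FOLLOW(<A>) ⊇ FOLLOW(<E>) = {$, v, w}. Thus FOLLOW(<A>) = {$, v, w}.

{$, v, w}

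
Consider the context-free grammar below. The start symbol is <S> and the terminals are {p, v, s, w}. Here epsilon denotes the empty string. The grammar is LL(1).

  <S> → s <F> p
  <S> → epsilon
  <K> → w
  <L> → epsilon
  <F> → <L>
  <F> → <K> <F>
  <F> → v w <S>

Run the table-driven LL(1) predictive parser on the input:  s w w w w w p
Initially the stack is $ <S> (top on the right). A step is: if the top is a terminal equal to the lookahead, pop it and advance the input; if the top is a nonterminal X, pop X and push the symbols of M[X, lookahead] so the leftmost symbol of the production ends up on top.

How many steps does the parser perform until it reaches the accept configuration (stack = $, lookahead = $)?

step 1: stack=$ <S>  input=s w w w w w p $  — expand <S> → s <F> p
step 2: stack=$ p <F> s  input=s w w w w w p $  — match s
step 3: stack=$ p <F>  input=w w w w w p $  — expand <F> → <K> <F>
step 4: stack=$ p <F> <K>  input=w w w w w p $  — expand <K> → w
step 5: stack=$ p <F> w  input=w w w w w p $  — match w
step 6: stack=$ p <F>  input=w w w w p $  — expand <F> → <K> <F>
step 7: stack=$ p <F> <K>  input=w w w w p $  — expand <K> → w
step 8: stack=$ p <F> w  input=w w w w p $  — match w
step 9: stack=$ p <F>  input=w w w p $  — expand <F> → <K> <F>
step 10: stack=$ p <F> <K>  input=w w w p $  — expand <K> → w
step 11: stack=$ p <F> w  input=w w w p $  — match w
step 12: stack=$ p <F>  input=w w p $  — expand <F> → <K> <F>
step 13: stack=$ p <F> <K>  input=w w p $  — expand <K> → w
step 14: stack=$ p <F> w  input=w w p $  — match w
step 15: stack=$ p <F>  input=w p $  — expand <F> → <K> <F>
step 16: stack=$ p <F> <K>  input=w p $  — expand <K> → w
step 17: stack=$ p <F> w  input=w p $  — match w
step 18: stack=$ p <F>  input=p $  — expand <F> → <L>
step 19: stack=$ p <L>  input=p $  — expand <L> → epsilon
step 20: stack=$ p  input=p $  — match p
Accept reached after 20 steps.

20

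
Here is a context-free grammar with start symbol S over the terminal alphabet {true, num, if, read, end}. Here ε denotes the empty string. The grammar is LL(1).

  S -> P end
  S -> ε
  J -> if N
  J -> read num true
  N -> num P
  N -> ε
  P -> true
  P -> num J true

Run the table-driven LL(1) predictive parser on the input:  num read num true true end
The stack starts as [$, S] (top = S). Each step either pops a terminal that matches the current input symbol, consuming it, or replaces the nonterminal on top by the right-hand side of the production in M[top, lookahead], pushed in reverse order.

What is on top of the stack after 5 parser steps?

     Stack                     Input                         Action
  1  $ S                       num read num true true end $  expand S -> P end
  2  $ end P                   num read num true true end $  expand P -> num J true
  3  $ end true J num          num read num true true end $  match num
  4  $ end true J              read num true true end $      expand J -> read num true
  5  $ end true true num read  read num true true end $      match read
Stack after step 5: $ end true true num (top = num).

num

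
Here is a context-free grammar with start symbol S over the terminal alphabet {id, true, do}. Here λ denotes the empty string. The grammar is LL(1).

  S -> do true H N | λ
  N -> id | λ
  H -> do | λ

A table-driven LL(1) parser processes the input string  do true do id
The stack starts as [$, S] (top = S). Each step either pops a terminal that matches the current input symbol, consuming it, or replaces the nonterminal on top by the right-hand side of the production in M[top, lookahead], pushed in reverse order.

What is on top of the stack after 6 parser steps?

step 1: stack=$ S  input=do true do id $  — expand S -> do true H N
step 2: stack=$ N H true do  input=do true do id $  — match do
step 3: stack=$ N H true  input=true do id $  — match true
step 4: stack=$ N H  input=do id $  — expand H -> do
step 5: stack=$ N do  input=do id $  — match do
step 6: stack=$ N  input=id $  — expand N -> id
Stack after step 6: $ id (top = id).

id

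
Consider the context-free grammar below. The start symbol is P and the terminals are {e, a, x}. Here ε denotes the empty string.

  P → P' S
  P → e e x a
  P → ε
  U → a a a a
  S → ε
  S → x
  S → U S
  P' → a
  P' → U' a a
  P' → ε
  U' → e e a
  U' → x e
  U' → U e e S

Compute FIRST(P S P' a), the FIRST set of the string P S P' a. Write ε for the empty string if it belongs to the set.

FIRST(U) = {a}
FIRST(S) = {ε, a, x}  (via U S)
FIRST(U') = {a, e, x}  (via U e e S)
FIRST(P') = {ε, a, e, x}  (via U' a a)
FIRST(P) = {ε, a, e, x}  (via P' S)
FIRST(P S P' a): take FIRST of each symbol in turn, carrying on past any symbol whose FIRST contains ε; result {a, e, x}.

{a, e, x}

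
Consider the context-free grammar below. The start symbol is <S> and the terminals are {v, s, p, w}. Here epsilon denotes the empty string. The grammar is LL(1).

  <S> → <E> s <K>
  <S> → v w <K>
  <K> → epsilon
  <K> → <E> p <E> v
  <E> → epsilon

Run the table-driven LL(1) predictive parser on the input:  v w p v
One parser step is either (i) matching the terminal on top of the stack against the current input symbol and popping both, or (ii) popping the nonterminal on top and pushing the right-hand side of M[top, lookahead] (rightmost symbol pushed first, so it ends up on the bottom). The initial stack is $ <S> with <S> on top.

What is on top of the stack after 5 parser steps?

p

step 1: stack=$ <S>  input=v w p v $  — expand <S> → v w <K>
step 2: stack=$ <K> w v  input=v w p v $  — match v
step 3: stack=$ <K> w  input=w p v $  — match w
step 4: stack=$ <K>  input=p v $  — expand <K> → <E> p <E> v
step 5: stack=$ v <E> p <E>  input=p v $  — expand <E> → epsilon
Stack after step 5: $ v <E> p (top = p).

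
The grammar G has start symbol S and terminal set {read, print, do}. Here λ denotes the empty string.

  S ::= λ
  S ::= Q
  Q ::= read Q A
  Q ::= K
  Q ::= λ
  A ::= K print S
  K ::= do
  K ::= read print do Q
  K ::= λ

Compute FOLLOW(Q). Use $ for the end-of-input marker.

FIRST(K): from K::=do we get {do}; from K::=read print do Q we get {read}; from K::=λ we get {λ}. So FIRST(K) = {λ, do, read}.
FIRST(Q): from Q::=read Q A we get {read}; from Q::=K we get {λ, do, read}; from Q::=λ we get {λ}. So FIRST(Q) = {λ, do, read}.
FIRST(A): from A::=K print S we get {do, print, read}. So FIRST(A) = {do, print, read}.
FIRST(S): from S::=λ we get {λ}; from S::=Q we get {λ, do, read}. So FIRST(S) = {λ, do, read}.
FOLLOW(S) includes $ since S is the start symbol.
FOLLOW(S): in A::=K print S, the suffix after S is empty, so FOLLOW(S) ⊇ FOLLOW(A) = {$, do, print, read}. Thus FOLLOW(S) = {$, do, print, read}.
FOLLOW(Q): in S::=Q, the suffix after Q is empty, so FOLLOW(Q) ⊇ FOLLOW(S) = {$, do, print, read}; in Q::=read Q A, Q is followed by A with FIRST {do, print, read}; in K::=read print do Q, the suffix after Q is empty, so FOLLOW(Q) ⊇ FOLLOW(K) = {$, do, print, read}. Thus FOLLOW(Q) = {$, do, print, read}.
FOLLOW(A): in Q::=read Q A, the suffix after A is empty, so FOLLOW(A) ⊇ FOLLOW(Q) = {$, do, print, read}. Thus FOLLOW(A) = {$, do, print, read}.
FOLLOW(K): in Q::=K, the suffix after K is empty, so FOLLOW(K) ⊇ FOLLOW(Q) = {$, do, print, read}; in A::=K print S, K is followed by print S with FIRST {print}. Thus FOLLOW(K) = {$, do, print, read}.

{$, do, print, read}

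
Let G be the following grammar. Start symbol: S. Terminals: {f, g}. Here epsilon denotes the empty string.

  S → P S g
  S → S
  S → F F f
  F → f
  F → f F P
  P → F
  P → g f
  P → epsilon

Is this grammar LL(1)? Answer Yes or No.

FIRST(S) = {f, g}
FIRST(F) = {f}
FIRST(P) = {epsilon, f, g}
FOLLOW(S) = {$, g}
FOLLOW(F) = {f, g}
FOLLOW(P) = {f, g}
Cell M[F, f] receives both F → f and F → f F P — the grammar is not LL(1).

No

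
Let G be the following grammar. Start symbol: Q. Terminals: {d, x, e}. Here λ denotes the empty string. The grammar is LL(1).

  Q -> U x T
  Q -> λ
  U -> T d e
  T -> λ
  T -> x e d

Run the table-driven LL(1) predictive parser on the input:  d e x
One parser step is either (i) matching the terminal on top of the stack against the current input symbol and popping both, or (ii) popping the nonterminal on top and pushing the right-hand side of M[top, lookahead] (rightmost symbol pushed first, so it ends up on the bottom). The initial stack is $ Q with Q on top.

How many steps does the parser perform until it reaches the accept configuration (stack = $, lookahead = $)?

7

step 1: stack=$ Q  input=d e x $  — expand Q -> U x T
step 2: stack=$ T x U  input=d e x $  — expand U -> T d e
step 3: stack=$ T x e d T  input=d e x $  — expand T -> λ
step 4: stack=$ T x e d  input=d e x $  — match d
step 5: stack=$ T x e  input=e x $  — match e
step 6: stack=$ T x  input=x $  — match x
step 7: stack=$ T  input=$  — expand T -> λ
Accept reached after 7 steps.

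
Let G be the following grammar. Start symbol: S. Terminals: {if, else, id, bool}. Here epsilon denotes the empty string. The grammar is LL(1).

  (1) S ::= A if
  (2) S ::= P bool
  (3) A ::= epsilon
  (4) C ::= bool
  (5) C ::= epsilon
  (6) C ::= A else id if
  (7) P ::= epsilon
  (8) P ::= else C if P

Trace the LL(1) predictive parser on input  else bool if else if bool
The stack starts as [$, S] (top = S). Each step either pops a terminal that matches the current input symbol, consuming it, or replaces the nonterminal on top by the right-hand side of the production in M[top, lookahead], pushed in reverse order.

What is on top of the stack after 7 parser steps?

step 1: stack=$ S  input=else bool if else if bool $  — expand S ::= P bool
step 2: stack=$ bool P  input=else bool if else if bool $  — expand P ::= else C if P
step 3: stack=$ bool P if C else  input=else bool if else if bool $  — match else
step 4: stack=$ bool P if C  input=bool if else if bool $  — expand C ::= bool
step 5: stack=$ bool P if bool  input=bool if else if bool $  — match bool
step 6: stack=$ bool P if  input=if else if bool $  — match if
step 7: stack=$ bool P  input=else if bool $  — expand P ::= else C if P
Stack after step 7: $ bool P if C else (top = else).

else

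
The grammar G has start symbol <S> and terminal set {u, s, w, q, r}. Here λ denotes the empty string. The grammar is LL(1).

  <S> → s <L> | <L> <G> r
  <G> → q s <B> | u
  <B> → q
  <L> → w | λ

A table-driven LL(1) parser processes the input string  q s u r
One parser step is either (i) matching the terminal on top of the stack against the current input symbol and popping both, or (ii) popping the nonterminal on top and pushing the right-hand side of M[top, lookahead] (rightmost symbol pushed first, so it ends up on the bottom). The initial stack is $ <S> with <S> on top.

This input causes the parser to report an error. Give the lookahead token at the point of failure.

u

     Stack        Input      Action
  1  $ <S>        q s u r $  expand <S> → <L> <G> r
  2  $ r <G> <L>  q s u r $  expand <L> → λ
  3  $ r <G>      q s u r $  expand <G> → q s <B>
  4  $ r <B> s q  q s u r $  match q
  5  $ r <B> s    s u r $    match s
  6  $ r <B>      u r $      error: M[<B>, u] is empty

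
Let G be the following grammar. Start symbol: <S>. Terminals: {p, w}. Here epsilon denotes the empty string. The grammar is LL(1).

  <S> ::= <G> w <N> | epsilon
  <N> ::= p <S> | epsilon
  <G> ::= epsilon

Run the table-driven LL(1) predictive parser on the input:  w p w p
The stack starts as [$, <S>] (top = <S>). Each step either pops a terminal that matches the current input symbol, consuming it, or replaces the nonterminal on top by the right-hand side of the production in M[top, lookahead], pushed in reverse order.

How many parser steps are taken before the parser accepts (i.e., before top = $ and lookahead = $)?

11

step 1: stack=$ <S>  input=w p w p $  — expand <S> ::= <G> w <N>
step 2: stack=$ <N> w <G>  input=w p w p $  — expand <G> ::= epsilon
step 3: stack=$ <N> w  input=w p w p $  — match w
step 4: stack=$ <N>  input=p w p $  — expand <N> ::= p <S>
step 5: stack=$ <S> p  input=p w p $  — match p
step 6: stack=$ <S>  input=w p $  — expand <S> ::= <G> w <N>
step 7: stack=$ <N> w <G>  input=w p $  — expand <G> ::= epsilon
step 8: stack=$ <N> w  input=w p $  — match w
step 9: stack=$ <N>  input=p $  — expand <N> ::= p <S>
step 10: stack=$ <S> p  input=p $  — match p
step 11: stack=$ <S>  input=$  — expand <S> ::= epsilon
Accept reached after 11 steps.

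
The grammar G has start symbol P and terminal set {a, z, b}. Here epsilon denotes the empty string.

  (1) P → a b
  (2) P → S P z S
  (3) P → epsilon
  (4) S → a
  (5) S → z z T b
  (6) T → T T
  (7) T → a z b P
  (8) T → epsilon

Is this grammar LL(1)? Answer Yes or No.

No

FIRST(P) = {epsilon, a, z}
FIRST(S) = {a, z}
FIRST(T) = {epsilon, a}
FOLLOW(P) = {$, a, b, z}
FOLLOW(S) = {$, a, b, z}
FOLLOW(T) = {a, b}
Cell M[P, a] receives both P → a b and P → S P z S and P → epsilon — the grammar is not LL(1).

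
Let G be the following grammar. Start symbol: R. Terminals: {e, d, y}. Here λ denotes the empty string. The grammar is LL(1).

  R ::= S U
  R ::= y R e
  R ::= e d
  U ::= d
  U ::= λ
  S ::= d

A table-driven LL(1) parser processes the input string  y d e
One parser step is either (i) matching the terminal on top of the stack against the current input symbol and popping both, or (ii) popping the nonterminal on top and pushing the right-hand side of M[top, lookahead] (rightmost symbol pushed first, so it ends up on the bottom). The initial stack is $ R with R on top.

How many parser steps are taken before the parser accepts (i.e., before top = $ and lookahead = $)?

7

step 1: stack=$ R  input=y d e $  — expand R ::= y R e
step 2: stack=$ e R y  input=y d e $  — match y
step 3: stack=$ e R  input=d e $  — expand R ::= S U
step 4: stack=$ e U S  input=d e $  — expand S ::= d
step 5: stack=$ e U d  input=d e $  — match d
step 6: stack=$ e U  input=e $  — expand U ::= λ
step 7: stack=$ e  input=e $  — match e
Accept reached after 7 steps.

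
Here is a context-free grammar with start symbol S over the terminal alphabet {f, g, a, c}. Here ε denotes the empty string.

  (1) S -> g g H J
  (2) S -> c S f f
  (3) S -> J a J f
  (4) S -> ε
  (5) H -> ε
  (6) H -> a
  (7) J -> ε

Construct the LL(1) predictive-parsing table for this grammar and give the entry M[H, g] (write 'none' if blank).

none

FIRST(H) = {ε, a}
FIRST(J) = {ε}
FIRST(S) = {ε, a, c, g}  (via J a J f)
FOLLOW(S) includes $ since S is the start symbol.
FOLLOW(S): in S->c S f f, S is followed by f f with FIRST {f}. Thus FOLLOW(S) = {$, f}.
FOLLOW(H): in S->g g H J, H is followed by J with FIRST {ε}; in S->g g H J, the suffix after H is nullable, so FOLLOW(H) ⊇ FOLLOW(S) = {$, f}. Thus FOLLOW(H) = {$, f}.
For H -> ε: FIRST(ε) = {ε}, so it goes in M[H, t] for t ∈ {}; since ε ∈ FIRST, also for every t ∈ FOLLOW(H) = {$, f}.
For H -> a: FIRST(a) = {a}, so it goes in M[H, t] for t ∈ {a}.
None of these place a production in M[H, g].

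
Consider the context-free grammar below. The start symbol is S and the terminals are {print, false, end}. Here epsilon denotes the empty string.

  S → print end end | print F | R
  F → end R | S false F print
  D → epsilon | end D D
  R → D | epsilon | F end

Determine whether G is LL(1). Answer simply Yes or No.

FIRST(S) = {epsilon, end, false, print}
FIRST(F) = {end, false, print}
FIRST(D) = {epsilon, end}
FIRST(R) = {epsilon, end, false, print}
FOLLOW(S) = {$, false}
FOLLOW(F) = {$, end, false, print}
FOLLOW(D) = {$, end, false, print}
FOLLOW(R) = {$, end, false, print}
Cell M[D, end] receives both D → epsilon and D → end D D — the grammar is not LL(1).

No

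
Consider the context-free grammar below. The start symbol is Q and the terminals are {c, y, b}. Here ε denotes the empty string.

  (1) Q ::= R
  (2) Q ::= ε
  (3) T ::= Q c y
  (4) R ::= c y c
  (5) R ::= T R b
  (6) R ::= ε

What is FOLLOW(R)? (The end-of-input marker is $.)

{$, b, c}

FIRST(Q): from Q::=R we get {ε, c}; from Q::=ε we get {ε}. So FIRST(Q) = {ε, c}.
FIRST(T): from T::=Q c y we get {c}. So FIRST(T) = {c}.
FIRST(R): from R::=c y c we get {c}; from R::=T R b we get {c}; from R::=ε we get {ε}. So FIRST(R) = {ε, c}.
FOLLOW(Q) includes $ since Q is the start symbol.
FOLLOW(Q): in T::=Q c y, Q is followed by c y with FIRST {c}. Thus FOLLOW(Q) = {$, c}.
FOLLOW(T): in R::=T R b, T is followed by R b with FIRST {b, c}. Thus FOLLOW(T) = {b, c}.
FOLLOW(R): in Q::=R, the suffix after R is empty, so FOLLOW(R) ⊇ FOLLOW(Q) = {$, c}; in R::=T R b, R is followed by b with FIRST {b}. Thus FOLLOW(R) = {$, b, c}.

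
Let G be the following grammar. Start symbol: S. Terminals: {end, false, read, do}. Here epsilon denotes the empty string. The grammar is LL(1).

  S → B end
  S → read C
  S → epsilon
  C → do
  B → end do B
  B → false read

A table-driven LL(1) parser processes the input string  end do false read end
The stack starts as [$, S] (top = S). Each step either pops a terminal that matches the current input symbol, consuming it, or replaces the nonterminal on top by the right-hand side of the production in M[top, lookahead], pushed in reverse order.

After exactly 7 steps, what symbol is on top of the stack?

end

     Stack             Input                    Action
  1  $ S               end do false read end $  expand S → B end
  2  $ end B           end do false read end $  expand B → end do B
  3  $ end B do end    end do false read end $  match end
  4  $ end B do        do false read end $      match do
  5  $ end B           false read end $         expand B → false read
  6  $ end read false  false read end $         match false
  7  $ end read        read end $               match read
Stack after step 7: $ end (top = end).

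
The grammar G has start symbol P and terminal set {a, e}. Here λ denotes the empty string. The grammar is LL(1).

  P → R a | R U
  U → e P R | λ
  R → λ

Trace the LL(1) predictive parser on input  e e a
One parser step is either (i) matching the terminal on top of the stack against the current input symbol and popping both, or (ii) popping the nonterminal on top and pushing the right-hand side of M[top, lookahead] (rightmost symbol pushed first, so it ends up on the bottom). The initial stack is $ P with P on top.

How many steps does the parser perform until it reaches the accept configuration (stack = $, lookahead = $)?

step 1: stack=$ P  input=e e a $  — expand P → R U
step 2: stack=$ U R  input=e e a $  — expand R → λ
step 3: stack=$ U  input=e e a $  — expand U → e P R
step 4: stack=$ R P e  input=e e a $  — match e
step 5: stack=$ R P  input=e a $  — expand P → R U
step 6: stack=$ R U R  input=e a $  — expand R → λ
step 7: stack=$ R U  input=e a $  — expand U → e P R
step 8: stack=$ R R P e  input=e a $  — match e
step 9: stack=$ R R P  input=a $  — expand P → R a
step 10: stack=$ R R a R  input=a $  — expand R → λ
step 11: stack=$ R R a  input=a $  — match a
step 12: stack=$ R R  input=$  — expand R → λ
step 13: stack=$ R  input=$  — expand R → λ
Accept reached after 13 steps.

13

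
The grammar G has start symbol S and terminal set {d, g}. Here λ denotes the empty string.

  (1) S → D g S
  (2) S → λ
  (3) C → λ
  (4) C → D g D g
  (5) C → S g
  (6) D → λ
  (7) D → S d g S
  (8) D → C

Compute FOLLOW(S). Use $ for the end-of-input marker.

FIRST(S) = {λ, d, g}  (via D g S)
FIRST(C) = {λ, d, g}  (via D g D g, S g)
FIRST(D) = {λ, d, g}  (via S d g S, C)
FOLLOW(S) includes $ since S is the start symbol.
FOLLOW(D): in S→D g S, D is followed by g S with FIRST {g}; in C→D g D g (occurrence 1), D is followed by g D g with FIRST {g}; in C→D g D g (occurrence 2), D is followed by g with FIRST {g}. Thus FOLLOW(D) = {g}.
FOLLOW(S): in S→D g S, the suffix after S is empty (adds nothing new); in C→S g, S is followed by g with FIRST {g}; in D→S d g S (occurrence 1), S is followed by d g S with FIRST {d}; in D→S d g S (occurrence 2), the suffix after S is empty, so FOLLOW(S) ⊇ FOLLOW(D) = {g}. Thus FOLLOW(S) = {$, d, g}.
FOLLOW(C): in D→C, the suffix after C is empty, so FOLLOW(C) ⊇ FOLLOW(D) = {g}. Thus FOLLOW(C) = {g}.

{$, d, g}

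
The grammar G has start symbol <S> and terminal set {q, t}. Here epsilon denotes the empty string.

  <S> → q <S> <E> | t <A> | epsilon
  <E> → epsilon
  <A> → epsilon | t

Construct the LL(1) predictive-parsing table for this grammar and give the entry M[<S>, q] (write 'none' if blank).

FIRST(<S>) = {epsilon, q, t}
FIRST(<E>) = {epsilon}
FIRST(<A>) = {epsilon, t}
FOLLOW(<S>) includes $ since <S> is the start symbol.
FOLLOW(<S>): in <S>→q <S> <E>, <S> is followed by <E> with FIRST {epsilon}; in <S>→q <S> <E>, the suffix after <S> is nullable (adds nothing new). Thus FOLLOW(<S>) = {$}.
For <S> → q <S> <E>: FIRST(q <S> <E>) = {q}, so it goes in M[<S>, t] for t ∈ {q}.
For <S> → t <A>: FIRST(t <A>) = {t}, so it goes in M[<S>, t] for t ∈ {t}.
For <S> → epsilon: FIRST(epsilon) = {epsilon}, so it goes in M[<S>, t] for t ∈ {}; since epsilon ∈ FIRST, also for every t ∈ FOLLOW(<S>) = {$}.

<S> → q <S> <E>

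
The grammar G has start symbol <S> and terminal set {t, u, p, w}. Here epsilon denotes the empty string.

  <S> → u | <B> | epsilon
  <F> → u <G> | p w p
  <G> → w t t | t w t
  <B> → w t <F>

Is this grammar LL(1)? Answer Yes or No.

Yes

FIRST(<S>) = {epsilon, u, w}
FIRST(<F>) = {p, u}
FIRST(<G>) = {t, w}
FIRST(<B>) = {w}
FOLLOW(<S>) = {$}
FOLLOW(<F>) = {$}
FOLLOW(<G>) = {$}
FOLLOW(<B>) = {$}
Each cell of M receives at most one production.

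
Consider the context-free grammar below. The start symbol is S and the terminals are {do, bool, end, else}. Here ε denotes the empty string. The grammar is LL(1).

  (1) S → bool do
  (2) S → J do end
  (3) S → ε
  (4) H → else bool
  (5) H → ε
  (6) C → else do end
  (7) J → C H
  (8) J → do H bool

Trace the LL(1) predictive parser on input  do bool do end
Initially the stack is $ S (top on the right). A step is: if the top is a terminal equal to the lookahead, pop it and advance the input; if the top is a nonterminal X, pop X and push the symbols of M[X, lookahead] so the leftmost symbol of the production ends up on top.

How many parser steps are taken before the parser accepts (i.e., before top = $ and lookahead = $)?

7

step 1: stack=$ S  input=do bool do end $  — expand S → J do end
step 2: stack=$ end do J  input=do bool do end $  — expand J → do H bool
step 3: stack=$ end do bool H do  input=do bool do end $  — match do
step 4: stack=$ end do bool H  input=bool do end $  — expand H → ε
step 5: stack=$ end do bool  input=bool do end $  — match bool
step 6: stack=$ end do  input=do end $  — match do
step 7: stack=$ end  input=end $  — match end
Accept reached after 7 steps.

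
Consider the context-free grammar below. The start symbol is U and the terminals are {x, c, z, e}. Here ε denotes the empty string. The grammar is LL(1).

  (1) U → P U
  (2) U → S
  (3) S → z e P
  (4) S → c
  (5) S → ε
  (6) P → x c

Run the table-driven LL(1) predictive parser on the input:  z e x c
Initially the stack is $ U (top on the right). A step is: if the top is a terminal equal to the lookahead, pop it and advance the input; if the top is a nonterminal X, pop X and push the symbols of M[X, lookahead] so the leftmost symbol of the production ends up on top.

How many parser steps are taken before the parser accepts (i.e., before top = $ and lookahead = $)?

7

step 1: stack=$ U  input=z e x c $  — expand U → S
step 2: stack=$ S  input=z e x c $  — expand S → z e P
step 3: stack=$ P e z  input=z e x c $  — match z
step 4: stack=$ P e  input=e x c $  — match e
step 5: stack=$ P  input=x c $  — expand P → x c
step 6: stack=$ c x  input=x c $  — match x
step 7: stack=$ c  input=c $  — match c
Accept reached after 7 steps.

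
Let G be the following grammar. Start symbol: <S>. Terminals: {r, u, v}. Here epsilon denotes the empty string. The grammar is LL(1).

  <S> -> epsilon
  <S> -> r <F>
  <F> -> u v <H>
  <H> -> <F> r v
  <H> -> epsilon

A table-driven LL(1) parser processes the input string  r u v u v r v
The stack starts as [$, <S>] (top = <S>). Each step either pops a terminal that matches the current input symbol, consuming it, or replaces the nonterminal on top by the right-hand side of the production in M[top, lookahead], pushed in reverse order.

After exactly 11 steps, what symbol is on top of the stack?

step 1: stack=$ <S>  input=r u v u v r v $  — expand <S> -> r <F>
step 2: stack=$ <F> r  input=r u v u v r v $  — match r
step 3: stack=$ <F>  input=u v u v r v $  — expand <F> -> u v <H>
step 4: stack=$ <H> v u  input=u v u v r v $  — match u
step 5: stack=$ <H> v  input=v u v r v $  — match v
step 6: stack=$ <H>  input=u v r v $  — expand <H> -> <F> r v
step 7: stack=$ v r <F>  input=u v r v $  — expand <F> -> u v <H>
step 8: stack=$ v r <H> v u  input=u v r v $  — match u
step 9: stack=$ v r <H> v  input=v r v $  — match v
step 10: stack=$ v r <H>  input=r v $  — expand <H> -> epsilon
step 11: stack=$ v r  input=r v $  — match r
Stack after step 11: $ v (top = v).

v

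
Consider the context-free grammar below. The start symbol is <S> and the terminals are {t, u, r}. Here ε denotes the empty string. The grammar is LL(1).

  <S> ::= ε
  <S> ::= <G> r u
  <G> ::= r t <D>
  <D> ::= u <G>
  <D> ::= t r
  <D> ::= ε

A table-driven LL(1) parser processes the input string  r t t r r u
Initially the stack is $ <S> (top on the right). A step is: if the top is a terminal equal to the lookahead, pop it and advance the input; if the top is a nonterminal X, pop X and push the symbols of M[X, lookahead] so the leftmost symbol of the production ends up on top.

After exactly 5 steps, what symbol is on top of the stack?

     Stack          Input          Action
  1  $ <S>          r t t r r u $  expand <S> ::= <G> r u
  2  $ u r <G>      r t t r r u $  expand <G> ::= r t <D>
  3  $ u r <D> t r  r t t r r u $  match r
  4  $ u r <D> t    t t r r u $    match t
  5  $ u r <D>      t r r u $      expand <D> ::= t r
Stack after step 5: $ u r r t (top = t).

t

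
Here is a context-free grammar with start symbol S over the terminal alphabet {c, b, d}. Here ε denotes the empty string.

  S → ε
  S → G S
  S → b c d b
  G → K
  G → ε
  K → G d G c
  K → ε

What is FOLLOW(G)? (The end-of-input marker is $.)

FIRST(S) = {ε, b, d}  (via G S)
FIRST(G) = {ε, d}  (via K)
FIRST(K) = {ε, d}  (via G d G c)
FOLLOW(S) includes $ since S is the start symbol.
FOLLOW(S): in S→G S, the suffix after S is empty (adds nothing new). Thus FOLLOW(S) = {$}.
FOLLOW(G): in S→G S, G is followed by S with FIRST {ε, b, d}; in S→G S, the suffix after G is nullable, so FOLLOW(G) ⊇ FOLLOW(S) = {$}; in K→G d G c (occurrence 1), G is followed by d G c with FIRST {d}; in K→G d G c (occurrence 2), G is followed by c with FIRST {c}. Thus FOLLOW(G) = {$, b, c, d}.
FOLLOW(K): in G→K, the suffix after K is empty, so FOLLOW(K) ⊇ FOLLOW(G) = {$, b, c, d}. Thus FOLLOW(K) = {$, b, c, d}.

{$, b, c, d}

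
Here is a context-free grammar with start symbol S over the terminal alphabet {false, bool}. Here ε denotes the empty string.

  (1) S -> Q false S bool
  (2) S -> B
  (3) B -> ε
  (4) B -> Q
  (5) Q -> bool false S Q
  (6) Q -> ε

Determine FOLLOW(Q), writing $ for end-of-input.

FIRST(Q) = {ε, bool}
FIRST(B) = {ε, bool}  (via Q)
FIRST(S) = {ε, bool, false}  (via Q false S bool, B)
FOLLOW(S) includes $ since S is the start symbol.
FOLLOW(S): in S->Q false S bool, S is followed by bool with FIRST {bool}; in Q->bool false S Q, S is followed by Q with FIRST {ε, bool}; in Q->bool false S Q, the suffix after S is nullable, so FOLLOW(S) ⊇ FOLLOW(Q) = {$, bool, false}. Thus FOLLOW(S) = {$, bool, false}.
FOLLOW(B): in S->B, the suffix after B is empty, so FOLLOW(B) ⊇ FOLLOW(S) = {$, bool, false}. Thus FOLLOW(B) = {$, bool, false}.
FOLLOW(Q): in S->Q false S bool, Q is followed by false S bool with FIRST {false}; in B->Q, the suffix after Q is empty, so FOLLOW(Q) ⊇ FOLLOW(B) = {$, bool, false}; in Q->bool false S Q, the suffix after Q is empty (adds nothing new). Thus FOLLOW(Q) = {$, bool, false}.

{$, bool, false}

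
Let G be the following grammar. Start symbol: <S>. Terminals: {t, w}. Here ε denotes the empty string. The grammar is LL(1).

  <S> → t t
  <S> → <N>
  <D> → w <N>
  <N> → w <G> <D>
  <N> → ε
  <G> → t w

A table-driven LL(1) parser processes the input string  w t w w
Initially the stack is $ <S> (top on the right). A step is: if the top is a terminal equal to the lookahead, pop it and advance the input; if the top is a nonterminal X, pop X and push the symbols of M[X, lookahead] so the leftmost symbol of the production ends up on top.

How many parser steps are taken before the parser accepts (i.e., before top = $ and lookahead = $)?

     Stack        Input      Action
  1  $ <S>        w t w w $  expand <S> → <N>
  2  $ <N>        w t w w $  expand <N> → w <G> <D>
  3  $ <D> <G> w  w t w w $  match w
  4  $ <D> <G>    t w w $    expand <G> → t w
  5  $ <D> w t    t w w $    match t
  6  $ <D> w      w w $      match w
  7  $ <D>        w $        expand <D> → w <N>
  8  $ <N> w      w $        match w
  9  $ <N>        $          expand <N> → ε
Accept reached after 9 steps.

9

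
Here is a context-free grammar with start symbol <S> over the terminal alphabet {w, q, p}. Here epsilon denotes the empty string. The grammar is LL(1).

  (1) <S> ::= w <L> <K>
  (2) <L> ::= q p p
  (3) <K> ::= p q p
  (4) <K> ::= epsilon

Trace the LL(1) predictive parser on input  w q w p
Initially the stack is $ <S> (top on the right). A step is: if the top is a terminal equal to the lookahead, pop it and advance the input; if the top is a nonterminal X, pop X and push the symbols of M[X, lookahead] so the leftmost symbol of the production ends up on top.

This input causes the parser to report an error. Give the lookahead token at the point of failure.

     Stack        Input      Action
  1  $ <S>        w q w p $  expand <S> ::= w <L> <K>
  2  $ <K> <L> w  w q w p $  match w
  3  $ <K> <L>    q w p $    expand <L> ::= q p p
  4  $ <K> p p q  q w p $    match q
  5  $ <K> p p    w p $      error: top is terminal p but lookahead is w

w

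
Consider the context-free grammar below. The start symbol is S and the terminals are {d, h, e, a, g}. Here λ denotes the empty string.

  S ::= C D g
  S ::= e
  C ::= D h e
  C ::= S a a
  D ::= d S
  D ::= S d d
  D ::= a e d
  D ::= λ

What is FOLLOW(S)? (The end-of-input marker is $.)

FIRST(S): from S::=C D g we get {a, d, e, h}; from S::=e we get {e}. So FIRST(S) = {a, d, e, h}.
FIRST(D): from D::=d S we get {d}; from D::=S d d we get {a, d, e, h}; from D::=a e d we get {a}; from D::=λ we get {λ}. So FIRST(D) = {λ, a, d, e, h}.
FIRST(C): from C::=D h e we get {a, d, e, h}; from C::=S a a we get {a, d, e, h}. So FIRST(C) = {a, d, e, h}.
FOLLOW(S) includes $ since S is the start symbol.
FOLLOW(C): in S::=C D g, C is followed by D g with FIRST {a, d, e, g, h}. Thus FOLLOW(C) = {a, d, e, g, h}.
FOLLOW(D): in S::=C D g, D is followed by g with FIRST {g}; in C::=D h e, D is followed by h e with FIRST {h}. Thus FOLLOW(D) = {g, h}.
FOLLOW(S): in C::=S a a, S is followed by a a with FIRST {a}; in D::=d S, the suffix after S is empty, so FOLLOW(S) ⊇ FOLLOW(D) = {g, h}; in D::=S d d, S is followed by d d with FIRST {d}. Thus FOLLOW(S) = {$, a, d, g, h}.

{$, a, d, g, h}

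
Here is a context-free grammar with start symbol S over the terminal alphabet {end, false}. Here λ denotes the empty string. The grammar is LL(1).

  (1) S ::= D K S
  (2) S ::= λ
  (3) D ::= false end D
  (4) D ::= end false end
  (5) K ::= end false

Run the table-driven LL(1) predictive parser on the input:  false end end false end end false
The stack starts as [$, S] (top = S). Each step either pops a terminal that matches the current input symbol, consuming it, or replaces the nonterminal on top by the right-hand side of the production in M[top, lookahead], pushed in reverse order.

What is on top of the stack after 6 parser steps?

step 1: stack=$ S  input=false end end false end end false $  — expand S ::= D K S
step 2: stack=$ S K D  input=false end end false end end false $  — expand D ::= false end D
step 3: stack=$ S K D end false  input=false end end false end end false $  — match false
step 4: stack=$ S K D end  input=end end false end end false $  — match end
step 5: stack=$ S K D  input=end false end end false $  — expand D ::= end false end
step 6: stack=$ S K end false end  input=end false end end false $  — match end
Stack after step 6: $ S K end false (top = false).

false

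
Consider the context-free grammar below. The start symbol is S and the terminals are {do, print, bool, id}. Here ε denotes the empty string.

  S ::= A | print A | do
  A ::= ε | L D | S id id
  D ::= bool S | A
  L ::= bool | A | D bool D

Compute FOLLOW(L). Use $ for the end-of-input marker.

{$, bool, do, id, print}

FIRST(S): from S::=A we get {ε, bool, do, id, print}; from S::=print A we get {print}; from S::=do we get {do}. So FIRST(S) = {ε, bool, do, id, print}.
FIRST(A): from A::=ε we get {ε}; from A::=L D we get {ε, bool, do, id, print}; from A::=S id id we get {bool, do, id, print}. So FIRST(A) = {ε, bool, do, id, print}.
FIRST(D): from D::=bool S we get {bool}; from D::=A we get {ε, bool, do, id, print}. So FIRST(D) = {ε, bool, do, id, print}.
FIRST(L): from L::=bool we get {bool}; from L::=A we get {ε, bool, do, id, print}; from L::=D bool D we get {bool, do, id, print}. So FIRST(L) = {ε, bool, do, id, print}.
FOLLOW(S) includes $ since S is the start symbol.
FOLLOW(S): in A::=S id id, S is followed by id id with FIRST {id}; in D::=bool S, the suffix after S is empty, so FOLLOW(S) ⊇ FOLLOW(D) = {$, bool, do, id, print}. Thus FOLLOW(S) = {$, bool, do, id, print}.
FOLLOW(A): in S::=A, the suffix after A is empty, so FOLLOW(A) ⊇ FOLLOW(S) = {$, bool, do, id, print}; in S::=print A, the suffix after A is empty, so FOLLOW(A) ⊇ FOLLOW(S) = {$, bool, do, id, print}; in D::=A, the suffix after A is empty, so FOLLOW(A) ⊇ FOLLOW(D) = {$, bool, do, id, print}; in L::=A, the suffix after A is empty, so FOLLOW(A) ⊇ FOLLOW(L) = {$, bool, do, id, print}. Thus FOLLOW(A) = {$, bool, do, id, print}.
FOLLOW(L): in A::=L D, L is followed by D with FIRST {ε, bool, do, id, print}; in A::=L D, the suffix after L is nullable, so FOLLOW(L) ⊇ FOLLOW(A) = {$, bool, do, id, print}. Thus FOLLOW(L) = {$, bool, do, id, print}.
FOLLOW(D): in A::=L D, the suffix after D is empty, so FOLLOW(D) ⊇ FOLLOW(A) = {$, bool, do, id, print}; in L::=D bool D (occurrence 1), D is followed by bool D with FIRST {bool}; in L::=D bool D (occurrence 2), the suffix after D is empty, so FOLLOW(D) ⊇ FOLLOW(L) = {$, bool, do, id, print}. Thus FOLLOW(D) = {$, bool, do, id, print}.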